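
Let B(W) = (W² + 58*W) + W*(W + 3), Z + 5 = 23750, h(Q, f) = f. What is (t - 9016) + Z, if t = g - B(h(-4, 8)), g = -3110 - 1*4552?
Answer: 6451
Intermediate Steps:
Z = 23745 (Z = -5 + 23750 = 23745)
B(W) = W² + 58*W + W*(3 + W) (B(W) = (W² + 58*W) + W*(3 + W) = W² + 58*W + W*(3 + W))
g = -7662 (g = -3110 - 4552 = -7662)
t = -8278 (t = -7662 - 8*(61 + 2*8) = -7662 - 8*(61 + 16) = -7662 - 8*77 = -7662 - 1*616 = -7662 - 616 = -8278)
(t - 9016) + Z = (-8278 - 9016) + 23745 = -17294 + 23745 = 6451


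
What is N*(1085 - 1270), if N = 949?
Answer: -175565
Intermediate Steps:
N*(1085 - 1270) = 949*(1085 - 1270) = 949*(-185) = -175565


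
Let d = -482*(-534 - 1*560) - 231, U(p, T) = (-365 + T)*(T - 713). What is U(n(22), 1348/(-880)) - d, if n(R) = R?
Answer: -12834632311/48400 ≈ -2.6518e+5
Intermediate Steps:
U(p, T) = (-713 + T)*(-365 + T) (U(p, T) = (-365 + T)*(-713 + T) = (-713 + T)*(-365 + T))
d = 527077 (d = -482*(-534 - 560) - 231 = -482*(-1094) - 231 = 527308 - 231 = 527077)
U(n(22), 1348/(-880)) - d = (260245 + (1348/(-880))² - 1453144/(-880)) - 1*527077 = (260245 + (1348*(-1/880))² - 1453144*(-1)/880) - 527077 = (260245 + (-337/220)² - 1078*(-337/220)) - 527077 = (260245 + 113569/48400 + 16513/10) - 527077 = 12675894489/48400 - 527077 = -12834632311/48400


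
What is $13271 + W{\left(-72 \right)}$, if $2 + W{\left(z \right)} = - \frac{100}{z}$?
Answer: $\frac{238867}{18} \approx 13270.0$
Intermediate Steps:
$W{\left(z \right)} = -2 - \frac{100}{z}$
$13271 + W{\left(-72 \right)} = 13271 - \left(2 + \frac{100}{-72}\right) = 13271 - \frac{11}{18} = \frac{238867}{18}$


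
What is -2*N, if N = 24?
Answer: -48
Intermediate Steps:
-2*N = -2*24 = -48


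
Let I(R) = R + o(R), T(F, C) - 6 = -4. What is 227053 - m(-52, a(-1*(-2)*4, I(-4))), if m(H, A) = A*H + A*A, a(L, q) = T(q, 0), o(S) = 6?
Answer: 227153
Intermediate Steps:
T(F, C) = 2 (T(F, C) = 6 - 4 = 2)
I(R) = 6 + R (I(R) = R + 6 = 6 + R)
a(L, q) = 2
m(H, A) = A² + A*H (m(H, A) = A*H + A² = A² + A*H)
227053 - m(-52, a(-1*(-2)*4, I(-4))) = 227053 - 2*(2 - 52) = 227053 - 2*(-50) = 227053 - 1*(-100) = 227053 + 100 = 227153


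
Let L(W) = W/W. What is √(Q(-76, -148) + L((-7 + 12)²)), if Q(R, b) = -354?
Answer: I*√353 ≈ 18.788*I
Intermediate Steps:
L(W) = 1
√(Q(-76, -148) + L((-7 + 12)²)) = √(-354 + 1) = √(-353) = I*√353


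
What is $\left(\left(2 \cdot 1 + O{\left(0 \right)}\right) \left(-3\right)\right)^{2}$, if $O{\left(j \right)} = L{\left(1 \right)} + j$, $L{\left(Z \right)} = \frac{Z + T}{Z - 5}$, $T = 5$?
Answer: $\frac{9}{4} \approx 2.25$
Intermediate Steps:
$L{\left(Z \right)} = \frac{5 + Z}{-5 + Z}$ ($L{\left(Z \right)} = \frac{Z + 5}{Z - 5} = \frac{5 + Z}{-5 + Z}$)
$O{\left(j \right)} = - \frac{3}{2} + j$ ($O{\left(j \right)} = \frac{5 + 1}{-5 + 1} + j = \frac{1}{-4} \cdot 6 + j = \left(- \frac{1}{4}\right) 6 + j = - \frac{3}{2} + j$)
$\left(\left(2 \cdot 1 + O{\left(0 \right)}\right) \left(-3\right)\right)^{2} = \left(\left(2 \cdot 1 + \left(- \frac{3}{2} + 0\right)\right) \left(-3\right)\right)^{2} = \left(\left(2 - \frac{3}{2}\right) \left(-3\right)\right)^{2} = \left(\frac{1}{2} \left(-3\right)\right)^{2} = \left(- \frac{3}{2}\right)^{2} = \frac{9}{4}$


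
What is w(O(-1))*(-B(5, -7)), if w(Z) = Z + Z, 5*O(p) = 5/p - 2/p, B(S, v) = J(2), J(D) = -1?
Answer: -6/5 ≈ -1.2000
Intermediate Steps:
B(S, v) = -1
O(p) = 3/(5*p) (O(p) = (5/p - 2/p)/5 = (3/p)/5 = 3/(5*p))
w(Z) = 2*Z
w(O(-1))*(-B(5, -7)) = (2*((⅗)/(-1)))*(-1*(-1)) = (2*((⅗)*(-1)))*1 = (2*(-⅗))*1 = -6/5*1 = -6/5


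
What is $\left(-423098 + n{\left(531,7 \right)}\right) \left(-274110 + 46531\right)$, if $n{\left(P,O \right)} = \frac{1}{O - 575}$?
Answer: $\frac{54691709041035}{568} \approx 9.6288 \cdot 10^{10}$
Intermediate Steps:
$n{\left(P,O \right)} = \frac{1}{-575 + O}$
$\left(-423098 + n{\left(531,7 \right)}\right) \left(-274110 + 46531\right) = \left(-423098 + \frac{1}{-575 + 7}\right) \left(-274110 + 46531\right) = \left(-423098 + \frac{1}{-568}\right) \left(-227579\right) = \left(-423098 - \frac{1}{568}\right) \left(-227579\right) = \left(- \frac{240319665}{568}\right) \left(-227579\right) = \frac{54691709041035}{568}$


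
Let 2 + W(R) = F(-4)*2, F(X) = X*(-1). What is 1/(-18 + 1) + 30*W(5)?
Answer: 3059/17 ≈ 179.94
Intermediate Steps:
F(X) = -X
W(R) = 6 (W(R) = -2 - 1*(-4)*2 = -2 + 4*2 = -2 + 8 = 6)
1/(-18 + 1) + 30*W(5) = 1/(-18 + 1) + 30*6 = 1/(-17) + 180 = -1/17 + 180 = 3059/17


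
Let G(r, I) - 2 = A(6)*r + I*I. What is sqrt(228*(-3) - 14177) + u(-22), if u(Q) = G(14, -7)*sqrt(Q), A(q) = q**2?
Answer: I*(sqrt(14861) + 555*sqrt(22)) ≈ 2725.1*I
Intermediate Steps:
G(r, I) = 2 + I**2 + 36*r (G(r, I) = 2 + (6**2*r + I*I) = 2 + (36*r + I**2) = 2 + (I**2 + 36*r) = 2 + I**2 + 36*r)
u(Q) = 555*sqrt(Q) (u(Q) = (2 + (-7)**2 + 36*14)*sqrt(Q) = (2 + 49 + 504)*sqrt(Q) = 555*sqrt(Q))
sqrt(228*(-3) - 14177) + u(-22) = sqrt(228*(-3) - 14177) + 555*sqrt(-22) = sqrt(-684 - 14177) + 555*(I*sqrt(22)) = sqrt(-14861) + 555*I*sqrt(22) = I*sqrt(14861) + 555*I*sqrt(22)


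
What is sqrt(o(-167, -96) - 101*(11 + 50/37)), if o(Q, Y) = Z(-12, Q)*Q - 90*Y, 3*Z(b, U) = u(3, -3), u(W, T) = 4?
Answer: sqrt(88339683)/111 ≈ 84.675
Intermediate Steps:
Z(b, U) = 4/3 (Z(b, U) = (1/3)*4 = 4/3)
o(Q, Y) = -90*Y + 4*Q/3 (o(Q, Y) = 4*Q/3 - 90*Y = -90*Y + 4*Q/3)
sqrt(o(-167, -96) - 101*(11 + 50/37)) = sqrt((-90*(-96) + (4/3)*(-167)) - 101*(11 + 50/37)) = sqrt((8640 - 668/3) - 101*(11 + 50*(1/37))) = sqrt(25252/3 - 101*(11 + 50/37)) = sqrt(25252/3 - 101*457/37) = sqrt(25252/3 - 46157/37) = sqrt(795853/111) = sqrt(88339683)/111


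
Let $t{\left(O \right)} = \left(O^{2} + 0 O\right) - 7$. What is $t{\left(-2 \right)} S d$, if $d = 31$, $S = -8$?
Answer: $744$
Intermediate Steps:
$t{\left(O \right)} = -7 + O^{2}$ ($t{\left(O \right)} = \left(O^{2} + 0\right) - 7 = O^{2} - 7 = -7 + O^{2}$)
$t{\left(-2 \right)} S d = \left(-7 + \left(-2\right)^{2}\right) \left(-8\right) 31 = \left(-7 + 4\right) \left(-8\right) 31 = \left(-3\right) \left(-8\right) 31 = 24 \cdot 31 = 744$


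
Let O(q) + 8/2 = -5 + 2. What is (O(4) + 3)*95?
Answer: -380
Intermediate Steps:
O(q) = -7 (O(q) = -4 + (-5 + 2) = -4 - 3 = -7)
(O(4) + 3)*95 = (-7 + 3)*95 = -4*95 = -380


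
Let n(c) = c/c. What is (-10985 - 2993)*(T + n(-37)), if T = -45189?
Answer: 631637864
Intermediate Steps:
n(c) = 1
(-10985 - 2993)*(T + n(-37)) = (-10985 - 2993)*(-45189 + 1) = -13978*(-45188) = 631637864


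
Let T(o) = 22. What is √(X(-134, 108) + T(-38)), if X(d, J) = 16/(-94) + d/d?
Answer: √50431/47 ≈ 4.7781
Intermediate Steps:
X(d, J) = 39/47 (X(d, J) = 16*(-1/94) + 1 = -8/47 + 1 = 39/47)
√(X(-134, 108) + T(-38)) = √(39/47 + 22) = √(1073/47) = √50431/47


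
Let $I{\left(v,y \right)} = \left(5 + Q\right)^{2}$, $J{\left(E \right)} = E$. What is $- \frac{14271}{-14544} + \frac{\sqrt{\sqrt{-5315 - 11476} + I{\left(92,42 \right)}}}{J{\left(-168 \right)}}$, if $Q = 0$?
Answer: $\frac{4757}{4848} - \frac{\sqrt{25 + i \sqrt{16791}}}{168} \approx 0.9285 - 0.043532 i$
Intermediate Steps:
$I{\left(v,y \right)} = 25$ ($I{\left(v,y \right)} = \left(5 + 0\right)^{2} = 5^{2} = 25$)
$- \frac{14271}{-14544} + \frac{\sqrt{\sqrt{-5315 - 11476} + I{\left(92,42 \right)}}}{J{\left(-168 \right)}} = - \frac{14271}{-14544} + \frac{\sqrt{\sqrt{-5315 - 11476} + 25}}{-168} = \left(-14271\right) \left(- \frac{1}{14544}\right) + \sqrt{\sqrt{-16791} + 25} \left(- \frac{1}{168}\right) = \frac{4757}{4848} + \sqrt{i \sqrt{16791} + 25} \left(- \frac{1}{168}\right) = \frac{4757}{4848} + \sqrt{25 + i \sqrt{16791}} \left(- \frac{1}{168}\right) = \frac{4757}{4848} - \frac{\sqrt{25 + i \sqrt{16791}}}{168}$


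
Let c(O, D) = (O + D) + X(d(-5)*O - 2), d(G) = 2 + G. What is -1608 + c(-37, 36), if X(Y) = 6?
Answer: -1603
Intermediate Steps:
c(O, D) = 6 + D + O (c(O, D) = (O + D) + 6 = (D + O) + 6 = 6 + D + O)
-1608 + c(-37, 36) = -1608 + (6 + 36 - 37) = -1608 + 5 = -1603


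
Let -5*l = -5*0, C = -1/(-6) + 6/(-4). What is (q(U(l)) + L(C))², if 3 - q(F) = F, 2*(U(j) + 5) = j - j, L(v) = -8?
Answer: 0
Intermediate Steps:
C = -4/3 (C = -1*(-⅙) + 6*(-¼) = ⅙ - 3/2 = -4/3 ≈ -1.3333)
l = 0 (l = -(-1)*0 = -⅕*0 = 0)
U(j) = -5 (U(j) = -5 + (j - j)/2 = -5 + (½)*0 = -5 + 0 = -5)
q(F) = 3 - F
(q(U(l)) + L(C))² = ((3 - 1*(-5)) - 8)² = ((3 + 5) - 8)² = (8 - 8)² = 0² = 0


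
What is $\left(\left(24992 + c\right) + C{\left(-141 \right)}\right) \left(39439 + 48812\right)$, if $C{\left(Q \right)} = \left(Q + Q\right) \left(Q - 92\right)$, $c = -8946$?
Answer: $7214695752$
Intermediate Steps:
$C{\left(Q \right)} = 2 Q \left(-92 + Q\right)$
$\left(\left(24992 + c\right) + C{\left(-141 \right)}\right) \left(39439 + 48812\right) = \left(\left(24992 - 8946\right) + 2 \left(-141\right) \left(-92 - 141\right)\right) \left(39439 + 48812\right) = \left(16046 + 2 \left(-141\right) \left(-233\right)\right) 88251 = \left(16046 + 65706\right) 88251 = 81752 \cdot 88251 = 7214695752$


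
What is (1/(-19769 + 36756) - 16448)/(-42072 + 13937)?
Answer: 55880435/95585849 ≈ 0.58461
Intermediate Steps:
(1/(-19769 + 36756) - 16448)/(-42072 + 13937) = (1/16987 - 16448)/(-28135) = (1/16987 - 16448)*(-1/28135) = -279402175/16987*(-1/28135) = 55880435/95585849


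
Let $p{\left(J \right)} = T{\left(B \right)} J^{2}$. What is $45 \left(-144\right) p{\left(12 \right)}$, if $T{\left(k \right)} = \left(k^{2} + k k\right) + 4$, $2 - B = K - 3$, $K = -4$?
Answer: $-154897920$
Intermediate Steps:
$B = 9$ ($B = 2 - \left(-4 - 3\right) = 2 - -7 = 2 + 7 = 9$)
$T{\left(k \right)} = 4 + 2 k^{2}$ ($T{\left(k \right)} = \left(k^{2} + k^{2}\right) + 4 = 2 k^{2} + 4 = 4 + 2 k^{2}$)
$p{\left(J \right)} = 166 J^{2}$ ($p{\left(J \right)} = \left(4 + 2 \cdot 9^{2}\right) J^{2} = \left(4 + 2 \cdot 81\right) J^{2} = \left(4 + 162\right) J^{2} = 166 J^{2}$)
$45 \left(-144\right) p{\left(12 \right)} = 45 \left(-144\right) 166 \cdot 12^{2} = - 6480 \cdot 166 \cdot 144 = \left(-6480\right) 23904 = -154897920$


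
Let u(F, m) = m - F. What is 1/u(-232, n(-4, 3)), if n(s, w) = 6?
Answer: 1/238 ≈ 0.0042017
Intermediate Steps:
1/u(-232, n(-4, 3)) = 1/(6 - 1*(-232)) = 1/(6 + 232) = 1/238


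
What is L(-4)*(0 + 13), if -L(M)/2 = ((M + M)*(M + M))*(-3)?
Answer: 4992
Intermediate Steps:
L(M) = 24*M² (L(M) = -2*(M + M)*(M + M)*(-3) = -2*(2*M)*(2*M)*(-3) = -2*4*M²*(-3) = -(-24)*M² = 24*M²)
L(-4)*(0 + 13) = (24*(-4)²)*(0 + 13) = (24*16)*13 = 384*13 = 4992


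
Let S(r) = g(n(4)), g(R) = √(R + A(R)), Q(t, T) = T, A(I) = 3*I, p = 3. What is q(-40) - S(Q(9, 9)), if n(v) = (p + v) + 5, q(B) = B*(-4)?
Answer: 160 - 4*√3 ≈ 153.07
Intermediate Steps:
q(B) = -4*B
n(v) = 8 + v (n(v) = (3 + v) + 5 = 8 + v)
g(R) = 2*√R (g(R) = √(R + 3*R) = √(4*R) = 2*√R)
S(r) = 4*√3 (S(r) = 2*√(8 + 4) = 2*√12 = 2*(2*√3) = 4*√3)
q(-40) - S(Q(9, 9)) = -4*(-40) - 4*√3 = 160 - 4*√3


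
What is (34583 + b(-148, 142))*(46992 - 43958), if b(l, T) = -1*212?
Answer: 104281614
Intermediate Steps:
b(l, T) = -212
(34583 + b(-148, 142))*(46992 - 43958) = (34583 - 212)*(46992 - 43958) = 34371*3034 = 104281614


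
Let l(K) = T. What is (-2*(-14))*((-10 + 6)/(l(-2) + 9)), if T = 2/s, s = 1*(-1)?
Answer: -16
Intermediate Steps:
s = -1
T = -2 (T = 2/(-1) = 2*(-1) = -2)
l(K) = -2
(-2*(-14))*((-10 + 6)/(l(-2) + 9)) = (-2*(-14))*((-10 + 6)/(-2 + 9)) = 28*(-4/7) = -16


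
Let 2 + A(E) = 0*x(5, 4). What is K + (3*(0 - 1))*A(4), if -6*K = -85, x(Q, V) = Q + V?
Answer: 121/6 ≈ 20.167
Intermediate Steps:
K = 85/6 (K = -1/6*(-85) = 85/6 ≈ 14.167)
A(E) = -2 (A(E) = -2 + 0*(5 + 4) = -2 + 0*9 = -2 + 0 = -2)
K + (3*(0 - 1))*A(4) = 85/6 + (3*(0 - 1))*(-2) = 85/6 + (3*(-1))*(-2) = 85/6 - 3*(-2) = 85/6 + 6 = 121/6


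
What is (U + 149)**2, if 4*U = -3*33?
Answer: 247009/16 ≈ 15438.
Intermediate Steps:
U = -99/4 (U = (-3*33)/4 = (1/4)*(-99) = -99/4 ≈ -24.750)
(U + 149)**2 = (-99/4 + 149)**2 = (497/4)**2 = 247009/16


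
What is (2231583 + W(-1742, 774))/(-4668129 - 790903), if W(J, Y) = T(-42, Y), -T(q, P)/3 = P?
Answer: -2229261/5459032 ≈ -0.40836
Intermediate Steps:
T(q, P) = -3*P
W(J, Y) = -3*Y
(2231583 + W(-1742, 774))/(-4668129 - 790903) = (2231583 - 3*774)/(-4668129 - 790903) = (2231583 - 2322)/(-5459032) = 2229261*(-1/5459032) = -2229261/5459032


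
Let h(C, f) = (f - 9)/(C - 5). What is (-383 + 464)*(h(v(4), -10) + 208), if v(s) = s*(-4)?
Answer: 118449/7 ≈ 16921.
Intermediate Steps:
v(s) = -4*s
h(C, f) = (-9 + f)/(-5 + C)
(-383 + 464)*(h(v(4), -10) + 208) = (-383 + 464)*((-9 - 10)/(-5 - 4*4) + 208) = 81*(-19/(-5 - 16) + 208) = 81*(-19/(-21) + 208) = 81*(-1/21*(-19) + 208) = 81*(19/21 + 208) = 81*(4387/21) = 118449/7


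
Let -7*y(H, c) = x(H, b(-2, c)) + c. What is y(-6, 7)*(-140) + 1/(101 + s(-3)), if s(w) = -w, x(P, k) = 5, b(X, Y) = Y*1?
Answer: 24961/104 ≈ 240.01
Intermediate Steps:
b(X, Y) = Y
y(H, c) = -5/7 - c/7 (y(H, c) = -(5 + c)/7 = -5/7 - c/7)
y(-6, 7)*(-140) + 1/(101 + s(-3)) = (-5/7 - ⅐*7)*(-140) + 1/(101 - 1*(-3)) = (-5/7 - 1)*(-140) + 1/(101 + 3) = -12/7*(-140) + 1/104 = 240 + 1/104 = 24961/104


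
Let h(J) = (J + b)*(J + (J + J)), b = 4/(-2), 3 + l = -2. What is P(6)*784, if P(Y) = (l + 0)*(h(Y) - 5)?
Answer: -262640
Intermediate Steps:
l = -5 (l = -3 - 2 = -5)
b = -2 (b = 4*(-½) = -2)
h(J) = 3*J*(-2 + J) (h(J) = (J - 2)*(J + (J + J)) = (-2 + J)*(J + 2*J) = (-2 + J)*(3*J) = 3*J*(-2 + J))
P(Y) = 25 - 15*Y*(-2 + Y) (P(Y) = (-5 + 0)*(3*Y*(-2 + Y) - 5) = -5*(-5 + 3*Y*(-2 + Y)) = 25 - 15*Y*(-2 + Y))
P(6)*784 = (25 - 15*6*(-2 + 6))*784 = (25 - 15*6*4)*784 = (25 - 360)*784 = -335*784 = -262640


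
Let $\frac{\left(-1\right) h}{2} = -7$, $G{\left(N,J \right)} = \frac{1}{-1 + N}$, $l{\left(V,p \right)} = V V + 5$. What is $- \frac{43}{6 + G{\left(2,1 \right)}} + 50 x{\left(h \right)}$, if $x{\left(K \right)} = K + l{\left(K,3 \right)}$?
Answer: $\frac{75207}{7} \approx 10744.0$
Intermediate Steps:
$l{\left(V,p \right)} = 5 + V^{2}$ ($l{\left(V,p \right)} = V^{2} + 5 = 5 + V^{2}$)
$h = 14$ ($h = \left(-2\right) \left(-7\right) = 14$)
$x{\left(K \right)} = 5 + K + K^{2}$ ($x{\left(K \right)} = K + \left(5 + K^{2}\right) = 5 + K + K^{2}$)
$- \frac{43}{6 + G{\left(2,1 \right)}} + 50 x{\left(h \right)} = - \frac{43}{6 + \frac{1}{-1 + 2}} + 50 \left(5 + 14 + 14^{2}\right) = - \frac{43}{6 + 1^{-1}} + 50 \left(5 + 14 + 196\right) = - \frac{43}{6 + 1} + 50 \cdot 215 = - \frac{43}{7} + 10750 = \frac{75207}{7}$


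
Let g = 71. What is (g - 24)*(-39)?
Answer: -1833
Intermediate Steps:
(g - 24)*(-39) = (71 - 24)*(-39) = 47*(-39) = -1833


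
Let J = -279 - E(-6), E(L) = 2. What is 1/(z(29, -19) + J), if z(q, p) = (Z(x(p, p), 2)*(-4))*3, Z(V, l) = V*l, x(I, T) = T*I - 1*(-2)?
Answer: -1/8993 ≈ -0.00011120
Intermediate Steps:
x(I, T) = 2 + I*T (x(I, T) = I*T + 2 = 2 + I*T)
z(q, p) = -48 - 24*p² (z(q, p) = (((2 + p*p)*2)*(-4))*3 = (((2 + p²)*2)*(-4))*3 = ((4 + 2*p²)*(-4))*3 = (-16 - 8*p²)*3 = -48 - 24*p²)
J = -281 (J = -279 - 1*2 = -279 - 2 = -281)
1/(z(29, -19) + J) = 1/((-48 - 24*(-19)²) - 281) = 1/((-48 - 24*361) - 281) = 1/((-48 - 8664) - 281) = 1/(-8712 - 281) = 1/(-8993) = -1/8993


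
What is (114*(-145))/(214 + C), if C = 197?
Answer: -5510/137 ≈ -40.219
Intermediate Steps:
(114*(-145))/(214 + C) = (114*(-145))/(214 + 197) = -16530/411 = -16530*1/411 = -5510/137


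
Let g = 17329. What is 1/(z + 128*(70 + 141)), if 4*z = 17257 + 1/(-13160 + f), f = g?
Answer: 8338/261164921 ≈ 3.1926e-5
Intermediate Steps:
f = 17329
z = 35972217/8338 (z = (17257 + 1/(-13160 + 17329))/4 = (17257 + 1/4169)/4 = (¼)*(71944434/4169) = 35972217/8338 ≈ 4314.3)
1/(z + 128*(70 + 141)) = 1/(35972217/8338 + 128*(70 + 141)) = 1/(35972217/8338 + 128*211) = 1/(35972217/8338 + 27008) = 1/(261164921/8338) = 8338/261164921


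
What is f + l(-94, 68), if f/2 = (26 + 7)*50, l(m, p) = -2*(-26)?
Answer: 3352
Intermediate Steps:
l(m, p) = 52
f = 3300 (f = 2*((26 + 7)*50) = 2*(33*50) = 2*1650 = 3300)
f + l(-94, 68) = 3300 + 52 = 3352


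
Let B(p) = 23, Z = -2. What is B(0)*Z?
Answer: -46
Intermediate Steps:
B(0)*Z = 23*(-2) = -46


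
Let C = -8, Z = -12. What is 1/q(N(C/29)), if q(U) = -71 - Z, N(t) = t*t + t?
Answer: -1/59 ≈ -0.016949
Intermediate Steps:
N(t) = t + t² (N(t) = t² + t = t + t²)
q(U) = -59 (q(U) = -71 - 1*(-12) = -71 + 12 = -59)
1/q(N(C/29)) = 1/(-59) = -1/59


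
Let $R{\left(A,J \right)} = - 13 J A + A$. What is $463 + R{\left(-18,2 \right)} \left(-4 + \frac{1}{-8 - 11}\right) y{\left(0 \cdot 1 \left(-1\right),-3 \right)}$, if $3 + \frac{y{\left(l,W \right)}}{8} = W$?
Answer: $\frac{1671997}{19} \approx 88000.0$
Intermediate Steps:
$y{\left(l,W \right)} = -24 + 8 W$
$R{\left(A,J \right)} = A - 13 A J$ ($R{\left(A,J \right)} = - 13 A J + A = A - 13 A J$)
$463 + R{\left(-18,2 \right)} \left(-4 + \frac{1}{-8 - 11}\right) y{\left(0 \cdot 1 \left(-1\right),-3 \right)} = 463 + - 18 \left(1 - 26\right) \left(-4 + \frac{1}{-8 - 11}\right) \left(-24 + 8 \left(-3\right)\right) = 463 + - 18 \left(1 - 26\right) \left(-4 + \frac{1}{-19}\right) \left(-24 - 24\right) = 463 + \left(-18\right) \left(-25\right) \left(-4 - \frac{1}{19}\right) \left(-48\right) = 463 + 450 \left(\left(- \frac{77}{19}\right) \left(-48\right)\right) = 463 + 450 \cdot \frac{3696}{19} = 463 + \frac{1663200}{19} = \frac{1671997}{19}$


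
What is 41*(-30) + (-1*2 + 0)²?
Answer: -1226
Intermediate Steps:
41*(-30) + (-1*2 + 0)² = -1230 + (-2 + 0)² = -1230 + (-2)² = -1230 + 4 = -1226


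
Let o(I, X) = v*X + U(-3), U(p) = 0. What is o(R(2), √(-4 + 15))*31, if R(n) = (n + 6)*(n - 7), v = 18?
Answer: 558*√11 ≈ 1850.7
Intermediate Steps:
R(n) = (-7 + n)*(6 + n) (R(n) = (6 + n)*(-7 + n) = (-7 + n)*(6 + n))
o(I, X) = 18*X (o(I, X) = 18*X + 0 = 18*X)
o(R(2), √(-4 + 15))*31 = (18*√(-4 + 15))*31 = (18*√11)*31 = 558*√11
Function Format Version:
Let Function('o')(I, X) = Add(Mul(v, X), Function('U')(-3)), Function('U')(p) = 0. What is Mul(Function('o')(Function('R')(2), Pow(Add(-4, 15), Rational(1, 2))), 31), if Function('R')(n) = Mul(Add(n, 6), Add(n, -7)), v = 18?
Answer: Mul(558, Pow(11, Rational(1, 2))) ≈ 1850.7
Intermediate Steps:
Function('R')(n) = Mul(Add(-7, n), Add(6, n)) (Function('R')(n) = Mul(Add(6, n), Add(-7, n)) = Mul(Add(-7, n), Add(6, n)))
Function('o')(I, X) = Mul(18, X) (Function('o')(I, X) = Add(Mul(18, X), 0) = Mul(18, X))
Mul(Function('o')(Function('R')(2), Pow(Add(-4, 15), Rational(1, 2))), 31) = Mul(Mul(18, Pow(Add(-4, 15), Rational(1, 2))), 31) = Mul(Mul(18, Pow(11, Rational(1, 2))), 31) = Mul(558, Pow(11, Rational(1, 2)))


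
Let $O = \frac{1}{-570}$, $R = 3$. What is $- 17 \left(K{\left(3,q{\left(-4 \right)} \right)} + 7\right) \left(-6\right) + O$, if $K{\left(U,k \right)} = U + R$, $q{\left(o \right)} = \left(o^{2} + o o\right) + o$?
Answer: $\frac{755819}{570} \approx 1326.0$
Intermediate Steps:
$O = - \frac{1}{570} \approx -0.0017544$
$q{\left(o \right)} = o + 2 o^{2}$ ($q{\left(o \right)} = \left(o^{2} + o^{2}\right) + o = 2 o^{2} + o = o + 2 o^{2}$)
$K{\left(U,k \right)} = 3 + U$ ($K{\left(U,k \right)} = U + 3 = 3 + U$)
$- 17 \left(K{\left(3,q{\left(-4 \right)} \right)} + 7\right) \left(-6\right) + O = - 17 \left(\left(3 + 3\right) + 7\right) \left(-6\right) - \frac{1}{570} = - 17 \left(6 + 7\right) \left(-6\right) - \frac{1}{570} = - 17 \cdot 13 \left(-6\right) - \frac{1}{570} = \left(-17\right) \left(-78\right) - \frac{1}{570} = 1326 - \frac{1}{570} = \frac{755819}{570}$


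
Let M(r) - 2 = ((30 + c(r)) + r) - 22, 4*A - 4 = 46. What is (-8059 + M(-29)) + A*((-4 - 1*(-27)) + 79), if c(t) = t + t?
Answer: -6861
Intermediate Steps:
c(t) = 2*t
A = 25/2 (A = 1 + (1/4)*46 = 1 + 23/2 = 25/2 ≈ 12.500)
M(r) = 10 + 3*r (M(r) = 2 + (((30 + 2*r) + r) - 22) = 2 + ((30 + 3*r) - 22) = 2 + (8 + 3*r) = 10 + 3*r)
(-8059 + M(-29)) + A*((-4 - 1*(-27)) + 79) = (-8059 + (10 + 3*(-29))) + 25*((-4 - 1*(-27)) + 79)/2 = (-8059 + (10 - 87)) + 25*((-4 + 27) + 79)/2 = (-8059 - 77) + 25*(23 + 79)/2 = -8136 + (25/2)*102 = -8136 + 1275 = -6861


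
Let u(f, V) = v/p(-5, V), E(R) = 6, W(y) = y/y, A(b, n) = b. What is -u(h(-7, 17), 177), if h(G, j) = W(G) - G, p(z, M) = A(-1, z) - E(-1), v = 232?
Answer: 232/7 ≈ 33.143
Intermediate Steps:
W(y) = 1
p(z, M) = -7 (p(z, M) = -1 - 1*6 = -1 - 6 = -7)
h(G, j) = 1 - G
u(f, V) = -232/7 (u(f, V) = 232/(-7) = 232*(-⅐) = -232/7)
-u(h(-7, 17), 177) = -1*(-232/7) = 232/7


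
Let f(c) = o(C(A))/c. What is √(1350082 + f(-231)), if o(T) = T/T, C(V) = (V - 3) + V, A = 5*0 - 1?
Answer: √72041725371/231 ≈ 1161.9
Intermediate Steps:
A = -1 (A = 0 - 1 = -1)
C(V) = -3 + 2*V (C(V) = (-3 + V) + V = -3 + 2*V)
o(T) = 1
f(c) = 1/c
√(1350082 + f(-231)) = √(1350082 + 1/(-231)) = √(1350082 - 1/231) = √(311868941/231) = √72041725371/231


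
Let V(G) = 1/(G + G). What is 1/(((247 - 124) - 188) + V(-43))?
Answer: -86/5591 ≈ -0.015382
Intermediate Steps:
V(G) = 1/(2*G)
1/(((247 - 124) - 188) + V(-43)) = 1/(((247 - 124) - 188) + (½)/(-43)) = 1/((123 - 188) + (½)*(-1/43)) = 1/(-65 - 1/86) = 1/(-5591/86) = -86/5591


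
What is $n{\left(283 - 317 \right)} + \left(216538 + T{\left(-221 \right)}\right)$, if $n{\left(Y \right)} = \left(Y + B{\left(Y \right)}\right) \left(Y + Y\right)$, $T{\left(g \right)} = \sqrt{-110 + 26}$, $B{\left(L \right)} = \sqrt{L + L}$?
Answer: $218850 - 136 i \sqrt{17} + 2 i \sqrt{21} \approx 2.1885 \cdot 10^{5} - 551.58 i$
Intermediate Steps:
$B{\left(L \right)} = \sqrt{2} \sqrt{L}$ ($B{\left(L \right)} = \sqrt{2 L} = \sqrt{2} \sqrt{L}$)
$T{\left(g \right)} = 2 i \sqrt{21}$ ($T{\left(g \right)} = \sqrt{-84} = 2 i \sqrt{21}$)
$n{\left(Y \right)} = 2 Y \left(Y + \sqrt{2} \sqrt{Y}\right)$ ($n{\left(Y \right)} = \left(Y + \sqrt{2} \sqrt{Y}\right) \left(Y + Y\right) = \left(Y + \sqrt{2} \sqrt{Y}\right) 2 Y = 2 Y \left(Y + \sqrt{2} \sqrt{Y}\right)$)
$n{\left(283 - 317 \right)} + \left(216538 + T{\left(-221 \right)}\right) = 2 \left(283 - 317\right) \left(\left(283 - 317\right) + \sqrt{2} \sqrt{283 - 317}\right) + \left(216538 + 2 i \sqrt{21}\right) = 2 \left(-34\right) \left(-34 + \sqrt{2} \sqrt{-34}\right) + \left(216538 + 2 i \sqrt{21}\right) = 2 \left(-34\right) \left(-34 + \sqrt{2} i \sqrt{34}\right) + \left(216538 + 2 i \sqrt{21}\right) = 2 \left(-34\right) \left(-34 + 2 i \sqrt{17}\right) + \left(216538 + 2 i \sqrt{21}\right) = \left(2312 - 136 i \sqrt{17}\right) + \left(216538 + 2 i \sqrt{21}\right) = 218850 - 136 i \sqrt{17} + 2 i \sqrt{21}$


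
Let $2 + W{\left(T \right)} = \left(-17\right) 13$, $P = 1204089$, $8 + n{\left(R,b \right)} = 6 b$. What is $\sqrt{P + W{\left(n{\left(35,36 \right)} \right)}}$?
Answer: $\sqrt{1203866} \approx 1097.2$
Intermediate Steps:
$n{\left(R,b \right)} = -8 + 6 b$
$W{\left(T \right)} = -223$ ($W{\left(T \right)} = -2 - 221 = -223$)
$\sqrt{P + W{\left(n{\left(35,36 \right)} \right)}} = \sqrt{1204089 - 223} = \sqrt{1203866}$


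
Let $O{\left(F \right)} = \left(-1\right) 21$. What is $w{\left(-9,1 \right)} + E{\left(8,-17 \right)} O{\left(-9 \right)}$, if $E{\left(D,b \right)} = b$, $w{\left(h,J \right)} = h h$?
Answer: $438$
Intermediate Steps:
$w{\left(h,J \right)} = h^{2}$
$O{\left(F \right)} = -21$
$w{\left(-9,1 \right)} + E{\left(8,-17 \right)} O{\left(-9 \right)} = \left(-9\right)^{2} - -357 = 81 + 357 = 438$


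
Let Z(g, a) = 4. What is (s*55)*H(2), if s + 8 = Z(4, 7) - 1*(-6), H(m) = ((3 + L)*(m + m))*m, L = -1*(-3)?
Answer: 5280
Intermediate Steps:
L = 3
H(m) = 12*m² (H(m) = ((3 + 3)*(m + m))*m = (6*(2*m))*m = (12*m)*m = 12*m²)
s = 2 (s = -8 + (4 - 1*(-6)) = -8 + (4 + 6) = -8 + 10 = 2)
(s*55)*H(2) = (2*55)*(12*2²) = 110*(12*4) = 110*48 = 5280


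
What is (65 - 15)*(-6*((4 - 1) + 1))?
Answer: -1200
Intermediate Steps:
(65 - 15)*(-6*((4 - 1) + 1)) = 50*(-6*(3 + 1)) = 50*(-6*4) = 50*(-24) = -1200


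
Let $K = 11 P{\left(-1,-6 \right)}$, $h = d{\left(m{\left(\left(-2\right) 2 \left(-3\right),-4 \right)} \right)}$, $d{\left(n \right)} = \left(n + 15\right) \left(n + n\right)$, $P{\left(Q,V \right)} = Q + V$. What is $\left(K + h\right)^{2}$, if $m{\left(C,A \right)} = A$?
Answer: $27225$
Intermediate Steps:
$d{\left(n \right)} = 2 n \left(15 + n\right)$ ($d{\left(n \right)} = \left(15 + n\right) 2 n = 2 n \left(15 + n\right)$)
$h = -88$ ($h = 2 \left(-4\right) \left(15 - 4\right) = 2 \left(-4\right) 11 = -88$)
$K = -77$ ($K = 11 \left(-1 - 6\right) = 11 \left(-7\right) = -77$)
$\left(K + h\right)^{2} = \left(-77 - 88\right)^{2} = \left(-165\right)^{2} = 27225$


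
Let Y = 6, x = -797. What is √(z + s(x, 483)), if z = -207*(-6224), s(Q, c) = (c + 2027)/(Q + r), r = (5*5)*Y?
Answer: √539320816142/647 ≈ 1135.1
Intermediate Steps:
r = 150 (r = (5*5)*6 = 25*6 = 150)
s(Q, c) = (2027 + c)/(150 + Q) (s(Q, c) = (c + 2027)/(Q + 150) = (2027 + c)/(150 + Q))
z = 1288368
√(z + s(x, 483)) = √(1288368 + (2027 + 483)/(150 - 797)) = √(1288368 + 2510/(-647)) = √(1288368 - 1/647*2510) = √(1288368 - 2510/647) = √(833571586/647) = √539320816142/647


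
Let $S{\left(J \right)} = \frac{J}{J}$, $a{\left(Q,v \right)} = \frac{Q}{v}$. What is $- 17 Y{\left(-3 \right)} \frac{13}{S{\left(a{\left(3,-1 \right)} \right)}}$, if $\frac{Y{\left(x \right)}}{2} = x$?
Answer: $1326$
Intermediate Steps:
$Y{\left(x \right)} = 2 x$
$S{\left(J \right)} = 1$
$- 17 Y{\left(-3 \right)} \frac{13}{S{\left(a{\left(3,-1 \right)} \right)}} = - 17 \cdot 2 \left(-3\right) \frac{13}{1} = \left(-17\right) \left(-6\right) 13 \cdot 1 = 102 \cdot 13 = 1326$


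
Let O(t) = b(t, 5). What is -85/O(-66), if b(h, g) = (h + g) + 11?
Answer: 17/10 ≈ 1.7000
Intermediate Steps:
b(h, g) = 11 + g + h (b(h, g) = (g + h) + 11 = 11 + g + h)
O(t) = 16 + t (O(t) = 11 + 5 + t = 16 + t)
-85/O(-66) = -85/(16 - 66) = -85/(-50) = -85*(-1/50) = 17/10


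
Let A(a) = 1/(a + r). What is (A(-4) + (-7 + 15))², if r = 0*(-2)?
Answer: 961/16 ≈ 60.063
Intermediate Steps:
r = 0
A(a) = 1/a (A(a) = 1/(a + 0) = 1/a)
(A(-4) + (-7 + 15))² = (1/(-4) + (-7 + 15))² = (-¼ + 8)² = (31/4)² = 961/16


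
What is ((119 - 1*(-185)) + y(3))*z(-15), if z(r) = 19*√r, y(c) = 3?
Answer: 5833*I*√15 ≈ 22591.0*I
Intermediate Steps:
((119 - 1*(-185)) + y(3))*z(-15) = ((119 - 1*(-185)) + 3)*(19*√(-15)) = ((119 + 185) + 3)*(19*(I*√15)) = (304 + 3)*(19*I*√15) = 307*(19*I*√15) = 5833*I*√15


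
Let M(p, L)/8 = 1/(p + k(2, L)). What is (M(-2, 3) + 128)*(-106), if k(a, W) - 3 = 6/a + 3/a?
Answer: -150944/11 ≈ -13722.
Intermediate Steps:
k(a, W) = 3 + 9/a (k(a, W) = 3 + (6/a + 3/a) = 3 + 9/a)
M(p, L) = 8/(15/2 + p) (M(p, L) = 8/(p + (3 + 9/2)) = 8/(p + 15/2) = 8/(15/2 + p))
(M(-2, 3) + 128)*(-106) = (16/(15 + 2*(-2)) + 128)*(-106) = (16/(15 - 4) + 128)*(-106) = (16/11 + 128)*(-106) = (1424/11)*(-106) = -150944/11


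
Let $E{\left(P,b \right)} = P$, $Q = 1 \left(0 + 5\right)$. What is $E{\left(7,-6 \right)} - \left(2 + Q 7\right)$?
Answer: $-30$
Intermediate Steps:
$Q = 5$ ($Q = 1 \cdot 5 = 5$)
$E{\left(7,-6 \right)} - \left(2 + Q 7\right) = 7 - \left(2 + 5 \cdot 7\right) = 7 - \left(2 + 35\right) = 7 - 37 = -30$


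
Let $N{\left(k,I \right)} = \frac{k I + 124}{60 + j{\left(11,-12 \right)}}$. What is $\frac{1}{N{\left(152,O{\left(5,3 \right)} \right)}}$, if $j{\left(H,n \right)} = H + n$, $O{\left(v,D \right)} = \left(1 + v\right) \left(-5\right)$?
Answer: $- \frac{59}{4436} \approx -0.0133$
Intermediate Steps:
$O{\left(v,D \right)} = -5 - 5 v$
$N{\left(k,I \right)} = \frac{124}{59} + \frac{I k}{59}$ ($N{\left(k,I \right)} = \frac{k I + 124}{60 + \left(11 - 12\right)} = \frac{I k + 124}{60 - 1} = \frac{124 + I k}{59} = \left(124 + I k\right) \frac{1}{59} = \frac{124}{59} + \frac{I k}{59}$)
$\frac{1}{N{\left(152,O{\left(5,3 \right)} \right)}} = \frac{1}{\frac{124}{59} + \frac{1}{59} \left(-5 - 25\right) 152} = \frac{1}{\frac{124}{59} + \frac{1}{59} \left(-30\right) 152} = \frac{1}{\frac{124}{59} - \frac{4560}{59}} = \frac{1}{- \frac{4436}{59}} = - \frac{59}{4436}$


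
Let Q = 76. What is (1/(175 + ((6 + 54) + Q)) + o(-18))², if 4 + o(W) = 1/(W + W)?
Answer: 2030313481/125350416 ≈ 16.197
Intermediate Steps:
o(W) = -4 + 1/(2*W) (o(W) = -4 + 1/(W + W) = -4 + 1/(2*W))
(1/(175 + ((6 + 54) + Q)) + o(-18))² = (1/(175 + ((6 + 54) + 76)) + (-4 + (½)/(-18)))² = (1/(175 + (60 + 76)) + (-4 + (½)*(-1/18)))² = (1/(175 + 136) + (-4 - 1/36))² = (1/311 - 145/36)² = (-45059/11196)² = 2030313481/125350416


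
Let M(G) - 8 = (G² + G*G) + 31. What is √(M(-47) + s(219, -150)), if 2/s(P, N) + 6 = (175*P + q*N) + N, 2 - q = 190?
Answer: √19632390558315/66369 ≈ 66.761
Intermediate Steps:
q = -188 (q = 2 - 1*190 = 2 - 190 = -188)
M(G) = 39 + 2*G² (M(G) = 8 + ((G² + G*G) + 31) = 8 + ((G² + G²) + 31) = 8 + (2*G² + 31) = 8 + (31 + 2*G²) = 39 + 2*G²)
s(P, N) = 2/(-6 - 187*N + 175*P) (s(P, N) = 2/(-6 + ((175*P - 188*N) + N)) = 2/(-6 + ((-188*N + 175*P) + N)) = 2/(-6 + (-187*N + 175*P)) = 2/(-6 - 187*N + 175*P))
√(M(-47) + s(219, -150)) = √((39 + 2*(-47)²) + 2/(-6 - 187*(-150) + 175*219)) = √((39 + 2*2209) + 2/(-6 + 28050 + 38325)) = √((39 + 4418) + 2/66369) = √(4457 + 2*(1/66369)) = √(4457 + 2/66369) = √(295806635/66369) = √19632390558315/66369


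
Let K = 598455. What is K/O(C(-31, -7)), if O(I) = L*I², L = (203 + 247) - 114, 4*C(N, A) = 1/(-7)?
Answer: 1396395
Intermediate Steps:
C(N, A) = -1/28 (C(N, A) = (¼)/(-7) = (¼)*(-⅐) = -1/28)
L = 336 (L = 450 - 114 = 336)
O(I) = 336*I²
K/O(C(-31, -7)) = 598455/((336*(-1/28)²)) = 598455/((336*(1/784))) = 598455/(3/7) = 598455*(7/3) = 1396395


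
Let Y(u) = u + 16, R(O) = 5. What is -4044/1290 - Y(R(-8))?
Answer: -5189/215 ≈ -24.135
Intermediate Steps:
Y(u) = 16 + u
-4044/1290 - Y(R(-8)) = -4044/1290 - (16 + 5) = -4044*1/1290 - 1*21 = -674/215 - 21 = -5189/215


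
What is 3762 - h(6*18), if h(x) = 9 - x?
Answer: 3861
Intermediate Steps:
3762 - h(6*18) = 3762 - (9 - 6*18) = 3762 - (9 - 1*108) = 3762 - (9 - 108) = 3762 - 1*(-99) = 3762 + 99 = 3861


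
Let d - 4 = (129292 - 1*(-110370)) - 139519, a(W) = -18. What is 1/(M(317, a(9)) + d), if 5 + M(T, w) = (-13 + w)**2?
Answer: 1/101103 ≈ 9.8909e-6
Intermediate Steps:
M(T, w) = -5 + (-13 + w)**2
d = 100147 (d = 4 + ((129292 - 1*(-110370)) - 139519) = 4 + ((129292 + 110370) - 139519) = 4 + (239662 - 139519) = 4 + 100143 = 100147)
1/(M(317, a(9)) + d) = 1/((-5 + (-13 - 18)**2) + 100147) = 1/((-5 + (-31)**2) + 100147) = 1/((-5 + 961) + 100147) = 1/(956 + 100147) = 1/101103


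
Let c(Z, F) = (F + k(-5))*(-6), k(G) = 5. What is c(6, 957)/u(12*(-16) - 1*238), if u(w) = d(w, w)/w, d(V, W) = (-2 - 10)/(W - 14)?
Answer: 91832520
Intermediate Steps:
d(V, W) = -12/(-14 + W)
u(w) = -12/(w*(-14 + w)) (u(w) = (-12/(-14 + w))/w = -12/(w*(-14 + w)))
c(Z, F) = -30 - 6*F (c(Z, F) = (F + 5)*(-6) = (5 + F)*(-6) = -30 - 6*F)
c(6, 957)/u(12*(-16) - 1*238) = (-30 - 6*957)/((-12/((12*(-16) - 1*238)*(-14 + (12*(-16) - 1*238))))) = (-30 - 5742)/((-12/((-192 - 238)*(-14 + (-192 - 238))))) = -5772/((-12/(-430*(-14 - 430)))) = -5772/((-12*(-1/430)/(-444))) = -5772/((-12*(-1/430)*(-1/444))) = -5772/(-1/15910) = -5772*(-15910) = 91832520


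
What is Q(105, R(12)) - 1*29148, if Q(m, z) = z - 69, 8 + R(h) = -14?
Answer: -29239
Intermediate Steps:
R(h) = -22 (R(h) = -8 - 14 = -22)
Q(m, z) = -69 + z
Q(105, R(12)) - 1*29148 = (-69 - 22) - 1*29148 = -91 - 29148 = -29239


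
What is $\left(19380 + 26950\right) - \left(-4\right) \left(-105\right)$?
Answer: $45910$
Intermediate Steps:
$\left(19380 + 26950\right) - \left(-4\right) \left(-105\right) = 46330 - 420 = 45910$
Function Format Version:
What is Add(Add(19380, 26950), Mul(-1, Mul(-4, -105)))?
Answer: 45910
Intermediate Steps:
Add(Add(19380, 26950), Mul(-1, Mul(-4, -105))) = Add(46330, Mul(-1, 420)) = Add(46330, -420) = 45910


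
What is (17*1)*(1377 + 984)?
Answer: 40137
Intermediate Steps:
(17*1)*(1377 + 984) = 17*2361 = 40137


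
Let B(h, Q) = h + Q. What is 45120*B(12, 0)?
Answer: 541440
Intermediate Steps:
B(h, Q) = Q + h
45120*B(12, 0) = 45120*(0 + 12) = 45120*12 = 541440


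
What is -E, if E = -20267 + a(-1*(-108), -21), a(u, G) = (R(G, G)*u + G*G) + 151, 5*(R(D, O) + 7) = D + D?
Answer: 106691/5 ≈ 21338.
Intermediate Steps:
R(D, O) = -7 + 2*D/5 (R(D, O) = -7 + (D + D)/5 = -7 + (2*D)/5 = -7 + 2*D/5)
a(u, G) = 151 + G**2 + u*(-7 + 2*G/5) (a(u, G) = ((-7 + 2*G/5)*u + G*G) + 151 = (u*(-7 + 2*G/5) + G**2) + 151 = (G**2 + u*(-7 + 2*G/5)) + 151 = 151 + G**2 + u*(-7 + 2*G/5))
E = -106691/5 (E = -20267 + (151 + (-21)**2 + (-1*(-108))*(-35 + 2*(-21))/5) = -20267 + (151 + 441 + (1/5)*108*(-35 - 42)) = -20267 + (151 + 441 + (1/5)*108*(-77)) = -20267 + (151 + 441 - 8316/5) = -20267 - 5356/5 = -106691/5 ≈ -21338.)
-E = -1*(-106691/5) = 106691/5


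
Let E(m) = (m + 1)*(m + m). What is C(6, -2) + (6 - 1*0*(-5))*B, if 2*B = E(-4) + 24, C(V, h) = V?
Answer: 150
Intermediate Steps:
E(m) = 2*m*(1 + m) (E(m) = (1 + m)*(2*m) = 2*m*(1 + m))
B = 24 (B = (2*(-4)*(1 - 4) + 24)/2 = (2*(-4)*(-3) + 24)/2 = (24 + 24)/2 = (1/2)*48 = 24)
C(6, -2) + (6 - 1*0*(-5))*B = 6 + (6 - 1*0*(-5))*24 = 6 + (6 + 0*(-5))*24 = 6 + (6 + 0)*24 = 6 + 6*24 = 6 + 144 = 150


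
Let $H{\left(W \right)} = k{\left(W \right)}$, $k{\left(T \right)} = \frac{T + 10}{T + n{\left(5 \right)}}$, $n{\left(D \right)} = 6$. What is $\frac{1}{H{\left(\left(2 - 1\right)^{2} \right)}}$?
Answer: $\frac{7}{11} \approx 0.63636$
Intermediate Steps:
$k{\left(T \right)} = \frac{10 + T}{6 + T}$ ($k{\left(T \right)} = \frac{T + 10}{T + 6} = \frac{10 + T}{6 + T}$)
$H{\left(W \right)} = \frac{10 + W}{6 + W}$
$\frac{1}{H{\left(\left(2 - 1\right)^{2} \right)}} = \frac{1}{\frac{1}{6 + \left(2 - 1\right)^{2}} \left(10 + \left(2 - 1\right)^{2}\right)} = \frac{1}{\frac{1}{6 + 1^{2}} \left(10 + 1^{2}\right)} = \frac{1}{\frac{1}{6 + 1} \left(10 + 1\right)} = \frac{1}{\frac{1}{7} \cdot 11} = \frac{1}{\frac{11}{7}} = \frac{7}{11}$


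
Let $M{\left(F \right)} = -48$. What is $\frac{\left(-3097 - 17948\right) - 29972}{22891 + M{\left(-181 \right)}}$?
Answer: $- \frac{51017}{22843} \approx -2.2334$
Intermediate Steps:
$\frac{\left(-3097 - 17948\right) - 29972}{22891 + M{\left(-181 \right)}} = \frac{\left(-3097 - 17948\right) - 29972}{22891 - 48} = \frac{\left(-3097 - 17948\right) - 29972}{22843} = \left(-21045 - 29972\right) \frac{1}{22843} = \left(-51017\right) \frac{1}{22843} = - \frac{51017}{22843}$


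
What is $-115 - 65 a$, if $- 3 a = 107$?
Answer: $\frac{6610}{3} \approx 2203.3$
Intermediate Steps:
$a = - \frac{107}{3}$ ($a = \left(- \frac{1}{3}\right) 107 = - \frac{107}{3} \approx -35.667$)
$-115 - 65 a = -115 - - \frac{6955}{3} = -115 + \frac{6955}{3} = \frac{6610}{3}$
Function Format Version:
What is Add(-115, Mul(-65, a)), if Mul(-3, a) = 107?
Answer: Rational(6610, 3) ≈ 2203.3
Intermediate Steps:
a = Rational(-107, 3) (a = Mul(Rational(-1, 3), 107) = Rational(-107, 3) ≈ -35.667)
Add(-115, Mul(-65, a)) = Add(-115, Mul(-65, Rational(-107, 3))) = Add(-115, Rational(6955, 3)) = Rational(6610, 3)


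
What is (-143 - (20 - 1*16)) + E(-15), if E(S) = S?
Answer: -162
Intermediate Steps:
(-143 - (20 - 1*16)) + E(-15) = (-143 - (20 - 1*16)) - 15 = (-143 - (20 - 16)) - 15 = (-143 - 1*4) - 15 = (-143 - 4) - 15 = -147 - 15 = -162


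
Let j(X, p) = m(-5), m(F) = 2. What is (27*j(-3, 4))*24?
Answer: 1296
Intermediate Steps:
j(X, p) = 2
(27*j(-3, 4))*24 = (27*2)*24 = 54*24 = 1296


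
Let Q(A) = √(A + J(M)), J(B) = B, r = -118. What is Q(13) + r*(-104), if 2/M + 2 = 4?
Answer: 12272 + √14 ≈ 12276.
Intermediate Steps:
M = 1 (M = 2/(-2 + 4) = 2/2 = 2*(½) = 1)
Q(A) = √(1 + A) (Q(A) = √(A + 1) = √(1 + A))
Q(13) + r*(-104) = √(1 + 13) - 118*(-104) = √14 + 12272 = 12272 + √14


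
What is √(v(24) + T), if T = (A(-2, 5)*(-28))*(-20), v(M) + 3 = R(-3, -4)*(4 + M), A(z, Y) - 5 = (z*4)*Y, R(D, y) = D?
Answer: I*√19687 ≈ 140.31*I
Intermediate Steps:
A(z, Y) = 5 + 4*Y*z (A(z, Y) = 5 + (z*4)*Y = 5 + (4*z)*Y = 5 + 4*Y*z)
v(M) = -15 - 3*M (v(M) = -3 - 3*(4 + M) = -3 + (-12 - 3*M) = -15 - 3*M)
T = -19600 (T = ((5 + 4*5*(-2))*(-28))*(-20) = ((5 - 40)*(-28))*(-20) = -35*(-28)*(-20) = 980*(-20) = -19600)
√(v(24) + T) = √((-15 - 3*24) - 19600) = √((-15 - 72) - 19600) = √(-87 - 19600) = √(-19687) = I*√19687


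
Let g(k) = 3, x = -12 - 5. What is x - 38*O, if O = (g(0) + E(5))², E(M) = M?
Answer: -2449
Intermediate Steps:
x = -17
O = 64 (O = (3 + 5)² = 8² = 64)
x - 38*O = -17 - 38*64 = -17 - 2432 = -2449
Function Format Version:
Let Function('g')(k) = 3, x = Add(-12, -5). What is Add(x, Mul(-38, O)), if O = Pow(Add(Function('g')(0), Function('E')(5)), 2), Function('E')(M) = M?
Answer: -2449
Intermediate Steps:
x = -17
O = 64 (O = Pow(Add(3, 5), 2) = Pow(8, 2) = 64)
Add(x, Mul(-38, O)) = Add(-17, Mul(-38, 64)) = Add(-17, -2432) = -2449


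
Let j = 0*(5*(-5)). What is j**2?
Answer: 0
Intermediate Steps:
j = 0 (j = 0*(-25) = 0)
j**2 = 0**2 = 0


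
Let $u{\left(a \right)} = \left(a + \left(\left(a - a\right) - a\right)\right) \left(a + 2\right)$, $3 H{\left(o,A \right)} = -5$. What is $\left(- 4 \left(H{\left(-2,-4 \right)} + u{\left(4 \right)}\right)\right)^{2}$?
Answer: $\frac{400}{9} \approx 44.444$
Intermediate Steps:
$H{\left(o,A \right)} = - \frac{5}{3}$ ($H{\left(o,A \right)} = \frac{1}{3} \left(-5\right) = - \frac{5}{3}$)
$u{\left(a \right)} = 0$ ($u{\left(a \right)} = \left(a + \left(0 - a\right)\right) \left(2 + a\right) = \left(a - a\right) \left(2 + a\right) = 0 \left(2 + a\right) = 0$)
$\left(- 4 \left(H{\left(-2,-4 \right)} + u{\left(4 \right)}\right)\right)^{2} = \left(- 4 \left(- \frac{5}{3} + 0\right)\right)^{2} = \left(\left(-4\right) \left(- \frac{5}{3}\right)\right)^{2} = \left(\frac{20}{3}\right)^{2} = \frac{400}{9}$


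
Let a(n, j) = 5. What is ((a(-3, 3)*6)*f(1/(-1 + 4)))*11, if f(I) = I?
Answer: 110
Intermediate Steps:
((a(-3, 3)*6)*f(1/(-1 + 4)))*11 = ((5*6)/(-1 + 4))*11 = (30/3)*11 = (30*(⅓))*11 = 10*11 = 110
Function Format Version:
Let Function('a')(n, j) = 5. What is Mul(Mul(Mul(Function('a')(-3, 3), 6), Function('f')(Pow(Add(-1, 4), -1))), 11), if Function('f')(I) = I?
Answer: 110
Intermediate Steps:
Mul(Mul(Mul(Function('a')(-3, 3), 6), Function('f')(Pow(Add(-1, 4), -1))), 11) = Mul(Mul(Mul(5, 6), Pow(Add(-1, 4), -1)), 11) = Mul(Mul(30, Pow(3, -1)), 11) = Mul(Mul(30, Rational(1, 3)), 11) = Mul(10, 11) = 110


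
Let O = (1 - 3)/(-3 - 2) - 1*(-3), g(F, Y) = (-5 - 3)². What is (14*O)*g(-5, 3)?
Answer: 15232/5 ≈ 3046.4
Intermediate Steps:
g(F, Y) = 64 (g(F, Y) = (-8)² = 64)
O = 17/5 (O = -2/(-5) + 3 = -2*(-⅕) + 3 = ⅖ + 3 = 17/5 ≈ 3.4000)
(14*O)*g(-5, 3) = (14*(17/5))*64 = (238/5)*64 = 15232/5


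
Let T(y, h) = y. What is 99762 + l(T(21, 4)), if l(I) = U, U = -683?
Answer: 99079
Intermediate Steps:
l(I) = -683
99762 + l(T(21, 4)) = 99762 - 683 = 99079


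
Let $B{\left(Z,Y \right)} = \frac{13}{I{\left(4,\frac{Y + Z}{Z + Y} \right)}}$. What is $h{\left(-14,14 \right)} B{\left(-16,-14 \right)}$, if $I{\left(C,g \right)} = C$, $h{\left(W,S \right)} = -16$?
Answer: $-52$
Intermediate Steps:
$B{\left(Z,Y \right)} = \frac{13}{4}$
$h{\left(-14,14 \right)} B{\left(-16,-14 \right)} = \left(-16\right) \frac{13}{4} = -52$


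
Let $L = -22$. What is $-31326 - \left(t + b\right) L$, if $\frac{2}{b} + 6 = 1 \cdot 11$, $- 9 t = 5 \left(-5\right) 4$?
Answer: $- \frac{1398274}{45} \approx -31073.0$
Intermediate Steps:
$t = \frac{100}{9}$ ($t = - \frac{5 \left(-5\right) 4}{9} = - \frac{\left(-25\right) 4}{9} = \left(- \frac{1}{9}\right) \left(-100\right) = \frac{100}{9} \approx 11.111$)
$b = \frac{2}{5}$ ($b = \frac{2}{-6 + 1 \cdot 11} = \frac{2}{-6 + 11} = \frac{2}{5} \approx 0.4$)
$-31326 - \left(t + b\right) L = -31326 - \left(\frac{100}{9} + \frac{2}{5}\right) \left(-22\right) = -31326 - \frac{518}{45} \left(-22\right) = -31326 - - \frac{11396}{45} = -31326 + \frac{11396}{45} = - \frac{1398274}{45}$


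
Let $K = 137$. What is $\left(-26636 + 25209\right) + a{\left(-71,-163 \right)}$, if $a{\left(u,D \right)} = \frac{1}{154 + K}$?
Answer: $- \frac{415256}{291} \approx -1427.0$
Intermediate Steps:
$a{\left(u,D \right)} = \frac{1}{291}$ ($a{\left(u,D \right)} = \frac{1}{154 + 137} = \frac{1}{291}$)
$\left(-26636 + 25209\right) + a{\left(-71,-163 \right)} = \left(-26636 + 25209\right) + \frac{1}{291} = -1427 + \frac{1}{291} = - \frac{415256}{291}$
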